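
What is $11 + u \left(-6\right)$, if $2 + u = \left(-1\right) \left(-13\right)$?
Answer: $-55$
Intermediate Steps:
$u = 11$ ($u = -2 - -13 = -2 + 13 = 11$)
$11 + u \left(-6\right) = 11 + 11 \left(-6\right) = 11 - 66 = -55$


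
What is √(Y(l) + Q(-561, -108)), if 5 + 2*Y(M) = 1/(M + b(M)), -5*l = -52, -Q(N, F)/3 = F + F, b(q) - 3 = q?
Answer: √9141223/119 ≈ 25.407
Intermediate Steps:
b(q) = 3 + q
Q(N, F) = -6*F (Q(N, F) = -3*(F + F) = -6*F)
l = 52/5 (l = -⅕*(-52) = 52/5 ≈ 10.400)
Y(M) = -5/2 + 1/(2*(3 + 2*M)) (Y(M) = -5/2 + 1/(2*(M + (3 + M))) = -5/2 + 1/(2*(3 + 2*M)))
√(Y(l) + Q(-561, -108)) = √((-7 - 5*52/5)/(3 + 2*(52/5)) - 6*(-108)) = √((-7 - 52)/(3 + 104/5) + 648) = √(-59/(119/5) + 648) = √((5/119)*(-59) + 648) = √(-295/119 + 648) = √(76817/119) = √9141223/119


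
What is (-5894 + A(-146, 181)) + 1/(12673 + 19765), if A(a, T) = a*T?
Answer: -1048396159/32438 ≈ -32320.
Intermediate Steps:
A(a, T) = T*a
(-5894 + A(-146, 181)) + 1/(12673 + 19765) = (-5894 + 181*(-146)) + 1/(12673 + 19765) = (-5894 - 26426) + 1/32438 = -32320 + 1/32438 = -1048396159/32438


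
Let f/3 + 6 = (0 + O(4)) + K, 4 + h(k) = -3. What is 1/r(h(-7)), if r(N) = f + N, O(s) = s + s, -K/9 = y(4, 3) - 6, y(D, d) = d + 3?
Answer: -1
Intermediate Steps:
y(D, d) = 3 + d
h(k) = -7 (h(k) = -4 - 3 = -7)
K = 0 (K = -9*((3 + 3) - 6) = -9*(6 - 6) = -9*0 = 0)
O(s) = 2*s
f = 6 (f = -18 + 3*((0 + 2*4) + 0) = -18 + 3*((0 + 8) + 0) = -18 + 3*(8 + 0) = -18 + 3*8 = -18 + 24 = 6)
r(N) = 6 + N
1/r(h(-7)) = 1/(6 - 7) = 1/(-1) = -1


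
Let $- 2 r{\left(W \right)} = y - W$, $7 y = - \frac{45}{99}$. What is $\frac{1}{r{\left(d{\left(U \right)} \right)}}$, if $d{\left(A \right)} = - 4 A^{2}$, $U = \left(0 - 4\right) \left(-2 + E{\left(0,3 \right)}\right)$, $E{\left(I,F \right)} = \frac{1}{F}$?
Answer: $- \frac{1386}{123155} \approx -0.011254$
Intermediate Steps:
$U = \frac{20}{3}$ ($U = \left(0 - 4\right) \left(-2 + \frac{1}{3}\right) = - 4 \left(-2 + \frac{1}{3}\right) = \left(-4\right) \left(- \frac{5}{3}\right) = \frac{20}{3} \approx 6.6667$)
$y = - \frac{5}{77}$ ($y = \frac{\left(-45\right) \frac{1}{99}}{7} = \frac{1}{7} \left(- \frac{5}{11}\right) = - \frac{5}{77} \approx -0.064935$)
$r{\left(W \right)} = \frac{5}{154} + \frac{W}{2}$ ($r{\left(W \right)} = - \frac{- \frac{5}{77} - W}{2} = \frac{5}{154} + \frac{W}{2}$)
$\frac{1}{r{\left(d{\left(U \right)} \right)}} = \frac{1}{\frac{5}{154} + \frac{\left(-4\right) \left(\frac{20}{3}\right)^{2}}{2}} = \frac{1}{\frac{5}{154} + \frac{\left(-4\right) \frac{400}{9}}{2}} = \frac{1}{\frac{5}{154} + \frac{1}{2} \left(- \frac{1600}{9}\right)} = \frac{1}{\frac{5}{154} - \frac{800}{9}} = \frac{1}{- \frac{123155}{1386}} = - \frac{1386}{123155}$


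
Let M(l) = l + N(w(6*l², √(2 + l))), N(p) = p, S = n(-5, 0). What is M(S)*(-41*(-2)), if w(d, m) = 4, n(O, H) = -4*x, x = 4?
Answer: -984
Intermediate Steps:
n(O, H) = -16 (n(O, H) = -4*4 = -16)
S = -16
M(l) = 4 + l (M(l) = l + 4 = 4 + l)
M(S)*(-41*(-2)) = (4 - 16)*(-41*(-2)) = -12*82 = -984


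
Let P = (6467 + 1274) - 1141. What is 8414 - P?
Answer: 1814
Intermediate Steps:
P = 6600 (P = 7741 - 1141 = 6600)
8414 - P = 8414 - 1*6600 = 8414 - 6600 = 1814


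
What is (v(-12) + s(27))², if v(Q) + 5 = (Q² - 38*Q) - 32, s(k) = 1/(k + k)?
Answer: 924342409/2916 ≈ 3.1699e+5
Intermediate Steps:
s(k) = 1/(2*k)
v(Q) = -37 + Q² - 38*Q (v(Q) = -5 + ((Q² - 38*Q) - 32) = -5 + (-32 + Q² - 38*Q) = -37 + Q² - 38*Q)
(v(-12) + s(27))² = ((-37 + (-12)² - 38*(-12)) + (½)/27)² = ((-37 + 144 + 456) + (½)*(1/27))² = (563 + 1/54)² = (30403/54)² = 924342409/2916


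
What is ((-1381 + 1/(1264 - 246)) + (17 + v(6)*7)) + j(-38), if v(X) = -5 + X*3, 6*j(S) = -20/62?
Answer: -120524999/94674 ≈ -1273.1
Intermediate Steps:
j(S) = -5/93 (j(S) = (-20/62)/6 = (-20*1/62)/6 = (⅙)*(-10/31) = -5/93)
v(X) = -5 + 3*X
((-1381 + 1/(1264 - 246)) + (17 + v(6)*7)) + j(-38) = ((-1381 + 1/(1264 - 246)) + (17 + (-5 + 3*6)*7)) - 5/93 = ((-1381 + 1/1018) + (17 + (-5 + 18)*7)) - 5/93 = ((-1381 + 1/1018) + (17 + 13*7)) - 5/93 = (-1405857/1018 + (17 + 91)) - 5/93 = (-1405857/1018 + 108) - 5/93 = -1295913/1018 - 5/93 = -120524999/94674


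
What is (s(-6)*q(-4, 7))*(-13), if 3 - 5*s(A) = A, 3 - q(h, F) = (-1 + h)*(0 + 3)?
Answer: -2106/5 ≈ -421.20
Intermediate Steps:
q(h, F) = 6 - 3*h (q(h, F) = 3 - (-1 + h)*(0 + 3) = 3 - (-1 + h)*3 = 3 - (-3 + 3*h) = 3 + (3 - 3*h) = 6 - 3*h)
s(A) = ⅗ - A/5
(s(-6)*q(-4, 7))*(-13) = ((⅗ - ⅕*(-6))*(6 - 3*(-4)))*(-13) = ((⅗ + 6/5)*(6 + 12))*(-13) = ((9/5)*18)*(-13) = (162/5)*(-13) = -2106/5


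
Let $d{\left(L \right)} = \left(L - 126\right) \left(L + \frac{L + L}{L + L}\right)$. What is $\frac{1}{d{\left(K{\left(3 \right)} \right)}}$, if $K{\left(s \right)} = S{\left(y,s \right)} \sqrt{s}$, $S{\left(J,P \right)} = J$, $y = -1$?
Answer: $\frac{41}{10582} + \frac{125 \sqrt{3}}{31746} \approx 0.010694$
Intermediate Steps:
$K{\left(s \right)} = - \sqrt{s}$
$d{\left(L \right)} = \left(1 + L\right) \left(-126 + L\right)$ ($d{\left(L \right)} = \left(-126 + L\right) \left(L + \frac{2 L}{2 L}\right) = \left(-126 + L\right) \left(L + 2 L \frac{1}{2 L}\right) = \left(-126 + L\right) \left(L + 1\right) = \left(-126 + L\right) \left(1 + L\right) = \left(1 + L\right) \left(-126 + L\right)$)
$\frac{1}{d{\left(K{\left(3 \right)} \right)}} = \frac{1}{-126 + \left(- \sqrt{3}\right)^{2} - 125 \left(- \sqrt{3}\right)} = \frac{1}{-126 + 3 + 125 \sqrt{3}} = \frac{1}{-123 + 125 \sqrt{3}}$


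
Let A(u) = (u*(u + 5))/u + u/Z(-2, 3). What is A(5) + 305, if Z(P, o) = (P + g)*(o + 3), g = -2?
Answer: 7555/24 ≈ 314.79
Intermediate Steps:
Z(P, o) = (-2 + P)*(3 + o) (Z(P, o) = (P - 2)*(o + 3) = (-2 + P)*(3 + o))
A(u) = 5 + 23*u/24 (A(u) = (u*(u + 5))/u + u/(-6 - 2*3 + 3*(-2) - 2*3) = (u*(5 + u))/u + u/(-6 - 6 - 6 - 6) = (5 + u) + u/(-24) = (5 + u) + u*(-1/24) = (5 + u) - u/24 = 5 + 23*u/24)
A(5) + 305 = (5 + (23/24)*5) + 305 = (5 + 115/24) + 305 = 235/24 + 305 = 7555/24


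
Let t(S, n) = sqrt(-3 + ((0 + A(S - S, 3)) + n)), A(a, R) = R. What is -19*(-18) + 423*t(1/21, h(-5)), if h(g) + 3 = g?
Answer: 342 + 846*I*sqrt(2) ≈ 342.0 + 1196.4*I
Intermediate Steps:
h(g) = -3 + g
t(S, n) = sqrt(n) (t(S, n) = sqrt(-3 + ((0 + 3) + n)) = sqrt(-3 + (3 + n)) = sqrt(n))
-19*(-18) + 423*t(1/21, h(-5)) = -19*(-18) + 423*sqrt(-3 - 5) = 342 + 423*sqrt(-8) = 342 + 423*(2*I*sqrt(2)) = 342 + 846*I*sqrt(2)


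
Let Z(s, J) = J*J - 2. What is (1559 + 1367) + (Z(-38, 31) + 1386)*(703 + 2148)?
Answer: 6688521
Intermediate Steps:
Z(s, J) = -2 + J² (Z(s, J) = J² - 2 = -2 + J²)
(1559 + 1367) + (Z(-38, 31) + 1386)*(703 + 2148) = (1559 + 1367) + ((-2 + 31²) + 1386)*(703 + 2148) = 2926 + ((-2 + 961) + 1386)*2851 = 2926 + (959 + 1386)*2851 = 2926 + 2345*2851 = 2926 + 6685595 = 6688521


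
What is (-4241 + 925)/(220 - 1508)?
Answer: 829/322 ≈ 2.5745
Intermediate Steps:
(-4241 + 925)/(220 - 1508) = -3316/(-1288) = -3316*(-1/1288) = 829/322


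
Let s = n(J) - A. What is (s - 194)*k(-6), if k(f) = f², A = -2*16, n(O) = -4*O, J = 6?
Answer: -6696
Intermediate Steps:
A = -32
s = 8 (s = -4*6 - 1*(-32) = -24 + 32 = 8)
(s - 194)*k(-6) = (8 - 194)*(-6)² = -186*36 = -6696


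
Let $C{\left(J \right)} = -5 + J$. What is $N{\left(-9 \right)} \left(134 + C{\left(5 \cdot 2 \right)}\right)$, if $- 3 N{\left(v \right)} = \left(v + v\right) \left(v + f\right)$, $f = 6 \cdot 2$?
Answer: $2502$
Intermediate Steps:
$f = 12$
$N{\left(v \right)} = - \frac{2 v \left(12 + v\right)}{3}$ ($N{\left(v \right)} = - \frac{\left(v + v\right) \left(v + 12\right)}{3} = - \frac{2 v \left(12 + v\right)}{3}$)
$N{\left(-9 \right)} \left(134 + C{\left(5 \cdot 2 \right)}\right) = \left(- \frac{2}{3}\right) \left(-9\right) \left(12 - 9\right) \left(134 + \left(-5 + 5 \cdot 2\right)\right) = \left(- \frac{2}{3}\right) \left(-9\right) 3 \left(134 + \left(-5 + 10\right)\right) = 18 \left(134 + 5\right) = 18 \cdot 139 = 2502$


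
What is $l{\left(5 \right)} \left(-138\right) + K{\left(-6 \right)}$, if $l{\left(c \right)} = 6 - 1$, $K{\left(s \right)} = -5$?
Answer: $-695$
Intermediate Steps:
$l{\left(c \right)} = 5$ ($l{\left(c \right)} = 6 - 1 = 5$)
$l{\left(5 \right)} \left(-138\right) + K{\left(-6 \right)} = 5 \left(-138\right) - 5 = -690 - 5 = -695$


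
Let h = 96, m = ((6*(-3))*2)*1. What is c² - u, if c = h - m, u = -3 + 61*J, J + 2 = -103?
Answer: 23832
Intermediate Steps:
J = -105 (J = -2 - 103 = -105)
m = -36 (m = -18*2*1 = -36*1 = -36)
u = -6408 (u = -3 + 61*(-105) = -3 - 6405 = -6408)
c = 132 (c = 96 - 1*(-36) = 96 + 36 = 132)
c² - u = 132² - 1*(-6408) = 17424 + 6408 = 23832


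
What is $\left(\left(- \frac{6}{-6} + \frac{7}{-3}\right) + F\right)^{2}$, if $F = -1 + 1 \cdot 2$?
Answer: $\frac{1}{9} \approx 0.11111$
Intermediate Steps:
$F = 1$ ($F = -1 + 2 = 1$)
$\left(\left(- \frac{6}{-6} + \frac{7}{-3}\right) + F\right)^{2} = \left(\left(- \frac{6}{-6} + \frac{7}{-3}\right) + 1\right)^{2} = \left(\left(\left(-6\right) \left(- \frac{1}{6}\right) + 7 \left(- \frac{1}{3}\right)\right) + 1\right)^{2} = \left(\left(1 - \frac{7}{3}\right) + 1\right)^{2} = \left(- \frac{4}{3} + 1\right)^{2} = \left(- \frac{1}{3}\right)^{2} = \frac{1}{9}$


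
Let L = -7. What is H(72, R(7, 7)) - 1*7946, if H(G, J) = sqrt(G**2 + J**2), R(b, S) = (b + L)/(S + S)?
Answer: -7874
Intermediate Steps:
R(b, S) = (-7 + b)/(2*S) (R(b, S) = (b - 7)/(S + S) = (-7 + b)/((2*S)) = (-7 + b)*(1/(2*S)) = (-7 + b)/(2*S))
H(72, R(7, 7)) - 1*7946 = sqrt(72**2 + ((1/2)*(-7 + 7)/7)**2) - 1*7946 = sqrt(5184 + ((1/2)*(1/7)*0)**2) - 7946 = sqrt(5184 + 0**2) - 7946 = sqrt(5184 + 0) - 7946 = sqrt(5184) - 7946 = 72 - 7946 = -7874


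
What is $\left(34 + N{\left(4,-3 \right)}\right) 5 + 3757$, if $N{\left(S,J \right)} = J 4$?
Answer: $3867$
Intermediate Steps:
$N{\left(S,J \right)} = 4 J$
$\left(34 + N{\left(4,-3 \right)}\right) 5 + 3757 = \left(34 + 4 \left(-3\right)\right) 5 + 3757 = \left(34 - 12\right) 5 + 3757 = 22 \cdot 5 + 3757 = 110 + 3757 = 3867$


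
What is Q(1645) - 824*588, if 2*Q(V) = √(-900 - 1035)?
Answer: -484512 + 3*I*√215/2 ≈ -4.8451e+5 + 21.994*I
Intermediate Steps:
Q(V) = 3*I*√215/2 (Q(V) = √(-900 - 1035)/2 = √(-1935)/2 = (3*I*√215)/2 = 3*I*√215/2)
Q(1645) - 824*588 = 3*I*√215/2 - 824*588 = 3*I*√215/2 - 484512 = -484512 + 3*I*√215/2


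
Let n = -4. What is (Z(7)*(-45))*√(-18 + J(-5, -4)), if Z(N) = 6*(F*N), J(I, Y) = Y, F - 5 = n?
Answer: -1890*I*√22 ≈ -8864.9*I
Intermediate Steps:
F = 1 (F = 5 - 4 = 1)
Z(N) = 6*N (Z(N) = 6*(1*N) = 6*N)
(Z(7)*(-45))*√(-18 + J(-5, -4)) = ((6*7)*(-45))*√(-18 - 4) = (42*(-45))*√(-22) = -1890*I*√22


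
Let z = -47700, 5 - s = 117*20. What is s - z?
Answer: 45365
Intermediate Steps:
s = -2335 (s = 5 - 117*20 = 5 - 1*2340 = 5 - 2340 = -2335)
s - z = -2335 - 1*(-47700) = -2335 + 47700 = 45365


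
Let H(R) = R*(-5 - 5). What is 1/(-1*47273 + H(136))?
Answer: -1/48633 ≈ -2.0562e-5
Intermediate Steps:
H(R) = -10*R (H(R) = R*(-10) = -10*R)
1/(-1*47273 + H(136)) = 1/(-1*47273 - 10*136) = 1/(-47273 - 1360) = 1/(-48633) = -1/48633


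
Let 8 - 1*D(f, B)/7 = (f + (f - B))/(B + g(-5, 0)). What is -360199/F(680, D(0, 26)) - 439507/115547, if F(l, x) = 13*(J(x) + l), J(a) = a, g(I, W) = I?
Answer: -137623903853/3355715974 ≈ -41.012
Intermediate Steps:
D(f, B) = 56 - 7*(-B + 2*f)/(-5 + B) (D(f, B) = 56 - 7*(f + (f - B))/(B - 5) = 56 - 7*(-B + 2*f)/(-5 + B))
F(l, x) = 13*l + 13*x (F(l, x) = 13*(x + l) = 13*(l + x) = 13*l + 13*x)
-360199/F(680, D(0, 26)) - 439507/115547 = -360199/(13*680 + 13*(7*(-40 - 2*0 + 9*26)/(-5 + 26))) - 439507/115547 = -360199/(8840 + 13*(7*(-40 + 0 + 234)/21)) - 439507*1/115547 = -360199/(8840 + 13*(7*(1/21)*194)) - 439507/115547 = -360199/(8840 + 13*(194/3)) - 439507/115547 = -360199/(8840 + 2522/3) - 439507/115547 = -360199/29042/3 - 439507/115547 = -360199*3/29042 - 439507/115547 = -1080597/29042 - 439507/115547 = -137623903853/3355715974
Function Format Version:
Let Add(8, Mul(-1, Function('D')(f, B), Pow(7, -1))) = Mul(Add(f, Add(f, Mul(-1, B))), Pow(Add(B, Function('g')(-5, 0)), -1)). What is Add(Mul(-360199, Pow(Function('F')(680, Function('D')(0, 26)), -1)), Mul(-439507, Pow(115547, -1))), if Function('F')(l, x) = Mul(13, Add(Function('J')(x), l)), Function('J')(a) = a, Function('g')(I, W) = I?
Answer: Rational(-137623903853, 3355715974) ≈ -41.012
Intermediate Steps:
Function('D')(f, B) = Add(56, Mul(-7, Pow(Add(-5, B), -1), Add(Mul(-1, B), Mul(2, f)))) (Function('D')(f, B) = Add(56, Mul(-7, Mul(Add(f, Add(f, Mul(-1, B))), Pow(Add(B, -5), -1)))) = Add(56, Mul(-7, Mul(Add(Mul(-1, B), Mul(2, f)), Pow(Add(-5, B), -1)))) = Add(56, Mul(-7, Mul(Pow(Add(-5, B), -1), Add(Mul(-1, B), Mul(2, f))))) = Add(56, Mul(-7, Pow(Add(-5, B), -1), Add(Mul(-1, B), Mul(2, f)))))
Function('F')(l, x) = Add(Mul(13, l), Mul(13, x)) (Function('F')(l, x) = Mul(13, Add(x, l)) = Mul(13, Add(l, x)) = Add(Mul(13, l), Mul(13, x)))
Add(Mul(-360199, Pow(Function('F')(680, Function('D')(0, 26)), -1)), Mul(-439507, Pow(115547, -1))) = Add(Mul(-360199, Pow(Add(Mul(13, 680), Mul(13, Mul(7, Pow(Add(-5, 26), -1), Add(-40, Mul(-2, 0), Mul(9, 26))))), -1)), Mul(-439507, Pow(115547, -1))) = Add(Mul(-360199, Pow(Add(8840, Mul(13, Mul(7, Pow(21, -1), Add(-40, 0, 234)))), -1)), Mul(-439507, Rational(1, 115547))) = Add(Mul(-360199, Pow(Add(8840, Mul(13, Mul(7, Rational(1, 21), 194))), -1)), Rational(-439507, 115547)) = Add(Mul(-360199, Pow(Add(8840, Mul(13, Rational(194, 3))), -1)), Rational(-439507, 115547)) = Add(Mul(-360199, Pow(Add(8840, Rational(2522, 3)), -1)), Rational(-439507, 115547)) = Add(Mul(-360199, Pow(Rational(29042, 3), -1)), Rational(-439507, 115547)) = Add(Mul(-360199, Rational(3, 29042)), Rational(-439507, 115547)) = Add(Rational(-1080597, 29042), Rational(-439507, 115547)) = Rational(-137623903853, 3355715974)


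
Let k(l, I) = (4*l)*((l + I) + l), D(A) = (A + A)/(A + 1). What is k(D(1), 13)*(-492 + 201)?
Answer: -17460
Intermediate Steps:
D(A) = 2*A/(1 + A) (D(A) = (2*A)/(1 + A) = 2*A/(1 + A))
k(l, I) = 4*l*(I + 2*l) (k(l, I) = (4*l)*((I + l) + l) = (4*l)*(I + 2*l) = 4*l*(I + 2*l))
k(D(1), 13)*(-492 + 201) = (4*(2*1/(1 + 1))*(13 + 2*(2*1/(1 + 1))))*(-492 + 201) = (4*(2*1/2)*(13 + 2*(2*1/2)))*(-291) = (4*(2*1*(1/2))*(13 + 2*(2*1*(1/2))))*(-291) = (4*1*(13 + 2*1))*(-291) = (4*1*(13 + 2))*(-291) = (4*1*15)*(-291) = 60*(-291) = -17460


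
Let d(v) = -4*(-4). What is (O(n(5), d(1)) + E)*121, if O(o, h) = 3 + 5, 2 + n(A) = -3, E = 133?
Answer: 17061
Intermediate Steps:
d(v) = 16
n(A) = -5 (n(A) = -2 - 3 = -5)
O(o, h) = 8
(O(n(5), d(1)) + E)*121 = (8 + 133)*121 = 141*121 = 17061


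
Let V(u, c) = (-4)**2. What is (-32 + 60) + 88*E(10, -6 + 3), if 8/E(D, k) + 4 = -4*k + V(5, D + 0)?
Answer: 172/3 ≈ 57.333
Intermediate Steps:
V(u, c) = 16
E(D, k) = 8/(12 - 4*k) (E(D, k) = 8/(-4 + (-4*k + 16)) = 8/(-4 + (16 - 4*k)) = 8/(12 - 4*k))
(-32 + 60) + 88*E(10, -6 + 3) = (-32 + 60) + 88*(-2/(-3 + (-6 + 3))) = 28 + 88*(-2/(-3 - 3)) = 28 + 88*(-2/(-6)) = 28 + 88*(-2*(-1/6)) = 28 + 88*(1/3) = 28 + 88/3 = 172/3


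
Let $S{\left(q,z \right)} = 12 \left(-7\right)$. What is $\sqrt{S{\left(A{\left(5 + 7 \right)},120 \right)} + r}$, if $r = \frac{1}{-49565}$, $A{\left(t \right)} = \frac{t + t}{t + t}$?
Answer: $\frac{i \sqrt{206361944465}}{49565} \approx 9.1651 i$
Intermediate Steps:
$A{\left(t \right)} = 1$ ($A{\left(t \right)} = \frac{2 t}{2 t} = 2 t \frac{1}{2 t} = 1$)
$S{\left(q,z \right)} = -84$
$r = - \frac{1}{49565} \approx -2.0176 \cdot 10^{-5}$
$\sqrt{S{\left(A{\left(5 + 7 \right)},120 \right)} + r} = \sqrt{-84 - \frac{1}{49565}} = \sqrt{- \frac{4163461}{49565}} = \frac{i \sqrt{206361944465}}{49565}$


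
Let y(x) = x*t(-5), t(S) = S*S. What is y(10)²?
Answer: 62500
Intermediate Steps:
t(S) = S²
y(x) = 25*x (y(x) = x*(-5)² = x*25 = 25*x)
y(10)² = (25*10)² = 250² = 62500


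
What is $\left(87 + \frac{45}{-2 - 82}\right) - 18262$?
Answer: $- \frac{508915}{28} \approx -18176.0$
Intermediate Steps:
$\left(87 + \frac{45}{-2 - 82}\right) - 18262 = \left(87 + \frac{45}{-84}\right) - 18262 = \left(87 + 45 \left(- \frac{1}{84}\right)\right) - 18262 = \left(87 - \frac{15}{28}\right) - 18262 = \frac{2421}{28} - 18262 = - \frac{508915}{28}$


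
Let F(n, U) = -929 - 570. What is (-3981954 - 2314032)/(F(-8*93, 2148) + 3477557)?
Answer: -1049331/579343 ≈ -1.8112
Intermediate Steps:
F(n, U) = -1499
(-3981954 - 2314032)/(F(-8*93, 2148) + 3477557) = (-3981954 - 2314032)/(-1499 + 3477557) = -6295986/3476058 = -6295986*1/3476058 = -1049331/579343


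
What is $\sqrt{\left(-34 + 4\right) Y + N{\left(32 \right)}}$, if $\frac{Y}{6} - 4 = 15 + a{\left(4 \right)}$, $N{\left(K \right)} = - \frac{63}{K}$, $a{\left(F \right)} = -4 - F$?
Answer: $\frac{27 i \sqrt{174}}{8} \approx 44.519 i$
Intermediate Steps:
$Y = 66$ ($Y = 24 + 6 \left(15 - 8\right) = 24 + 6 \cdot 7 = 24 + 42 = 66$)
$\sqrt{\left(-34 + 4\right) Y + N{\left(32 \right)}} = \sqrt{\left(-34 + 4\right) 66 - \frac{63}{32}} = \sqrt{\left(-30\right) 66 - \frac{63}{32}} = \sqrt{-1980 - \frac{63}{32}} = \sqrt{- \frac{63423}{32}} = \frac{27 i \sqrt{174}}{8}$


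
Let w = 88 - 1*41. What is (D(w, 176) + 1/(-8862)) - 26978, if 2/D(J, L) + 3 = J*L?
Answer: -1976944539229/73279878 ≈ -26978.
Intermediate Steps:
w = 47 (w = 88 - 41 = 47)
D(J, L) = 2/(-3 + J*L)
(D(w, 176) + 1/(-8862)) - 26978 = (2/(-3 + 47*176) + 1/(-8862)) - 26978 = (2/(-3 + 8272) - 1/8862) - 26978 = (2/8269 - 1/8862) - 26978 = 9455/73279878 - 26978 = -1976944539229/73279878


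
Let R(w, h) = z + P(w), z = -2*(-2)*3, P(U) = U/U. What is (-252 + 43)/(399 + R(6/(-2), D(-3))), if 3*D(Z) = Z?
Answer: -209/412 ≈ -0.50728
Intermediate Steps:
P(U) = 1
D(Z) = Z/3
z = 12 (z = 4*3 = 12)
R(w, h) = 13 (R(w, h) = 12 + 1 = 13)
(-252 + 43)/(399 + R(6/(-2), D(-3))) = (-252 + 43)/(399 + 13) = -209/412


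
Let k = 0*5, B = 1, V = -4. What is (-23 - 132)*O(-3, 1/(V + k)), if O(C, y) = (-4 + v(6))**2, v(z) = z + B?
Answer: -1395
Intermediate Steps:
k = 0
v(z) = 1 + z (v(z) = z + 1 = 1 + z)
O(C, y) = 9 (O(C, y) = (-4 + (1 + 6))**2 = (-4 + 7)**2 = 3**2 = 9)
(-23 - 132)*O(-3, 1/(V + k)) = (-23 - 132)*9 = -155*9 = -1395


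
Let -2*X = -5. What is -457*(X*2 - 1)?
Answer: -1828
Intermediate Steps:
X = 5/2 (X = -1/2*(-5) = 5/2 ≈ 2.5000)
-457*(X*2 - 1) = -457*((5/2)*2 - 1) = -457*(5 - 1) = -457*4 = -1828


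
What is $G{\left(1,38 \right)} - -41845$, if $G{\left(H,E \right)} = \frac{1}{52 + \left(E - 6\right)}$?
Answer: $\frac{3514981}{84} \approx 41845.0$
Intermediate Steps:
$G{\left(H,E \right)} = \frac{1}{46 + E}$ ($G{\left(H,E \right)} = \frac{1}{52 + \left(E - 6\right)} = \frac{1}{52 + \left(-6 + E\right)} = \frac{1}{46 + E}$)
$G{\left(1,38 \right)} - -41845 = \frac{1}{46 + 38} - -41845 = \frac{1}{84} + 41845 = \frac{3514981}{84}$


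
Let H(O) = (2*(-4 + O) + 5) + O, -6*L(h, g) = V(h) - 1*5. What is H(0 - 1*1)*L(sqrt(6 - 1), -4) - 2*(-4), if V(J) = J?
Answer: 3 + sqrt(5) ≈ 5.2361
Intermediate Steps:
L(h, g) = 5/6 - h/6 (L(h, g) = -(h - 1*5)/6 = -(h - 5)/6 = -(-5 + h)/6 = 5/6 - h/6)
H(O) = -3 + 3*O (H(O) = ((-8 + 2*O) + 5) + O = (-3 + 2*O) + O = -3 + 3*O)
H(0 - 1*1)*L(sqrt(6 - 1), -4) - 2*(-4) = (-3 + 3*(0 - 1*1))*(5/6 - sqrt(6 - 1)/6) - 2*(-4) = (-3 + 3*(0 - 1))*(5/6 - sqrt(5)/6) + 8 = (-3 + 3*(-1))*(5/6 - sqrt(5)/6) + 8 = (-3 - 3)*(5/6 - sqrt(5)/6) + 8 = -6*(5/6 - sqrt(5)/6) + 8 = (-5 + sqrt(5)) + 8 = 3 + sqrt(5)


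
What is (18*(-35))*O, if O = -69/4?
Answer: 21735/2 ≈ 10868.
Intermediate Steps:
O = -69/4 (O = -69*¼ = -69/4 ≈ -17.250)
(18*(-35))*O = (18*(-35))*(-69/4) = -630*(-69/4) = 21735/2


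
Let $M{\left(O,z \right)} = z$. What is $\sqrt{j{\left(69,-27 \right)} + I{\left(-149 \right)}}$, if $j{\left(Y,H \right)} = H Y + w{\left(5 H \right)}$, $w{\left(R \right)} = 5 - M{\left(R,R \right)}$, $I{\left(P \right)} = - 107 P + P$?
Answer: $\sqrt{14071} \approx 118.62$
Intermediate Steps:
$I{\left(P \right)} = - 106 P$
$w{\left(R \right)} = 5 - R$
$j{\left(Y,H \right)} = 5 - 5 H + H Y$ ($j{\left(Y,H \right)} = H Y - \left(-5 + 5 H\right) = 5 - 5 H + H Y$)
$\sqrt{j{\left(69,-27 \right)} + I{\left(-149 \right)}} = \sqrt{\left(5 - -135 - 1863\right) - -15794} = \sqrt{\left(5 + 135 - 1863\right) + 15794} = \sqrt{-1723 + 15794} = \sqrt{14071}$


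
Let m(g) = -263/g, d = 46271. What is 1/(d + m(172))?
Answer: 172/7958349 ≈ 2.1613e-5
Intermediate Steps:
1/(d + m(172)) = 1/(46271 - 263/172) = 1/(7958349/172) = 172/7958349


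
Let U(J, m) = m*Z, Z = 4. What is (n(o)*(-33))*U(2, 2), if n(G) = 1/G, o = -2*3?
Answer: 44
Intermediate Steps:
U(J, m) = 4*m (U(J, m) = m*4 = 4*m)
o = -6
(n(o)*(-33))*U(2, 2) = (-33/(-6))*(4*2) = -⅙*(-33)*8 = (11/2)*8 = 44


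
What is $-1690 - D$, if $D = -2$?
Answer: $-1688$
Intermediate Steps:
$-1690 - D = -1690 - -2 = -1690 + 2 = -1688$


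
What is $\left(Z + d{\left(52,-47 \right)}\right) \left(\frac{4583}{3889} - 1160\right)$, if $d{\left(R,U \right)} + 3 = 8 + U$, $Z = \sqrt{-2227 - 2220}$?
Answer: $\frac{189279594}{3889} - \frac{4506657 i \sqrt{4447}}{3889} \approx 48671.0 - 77277.0 i$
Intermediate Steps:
$Z = i \sqrt{4447}$ ($Z = \sqrt{-4447} = i \sqrt{4447} \approx 66.686 i$)
$d{\left(R,U \right)} = 5 + U$ ($d{\left(R,U \right)} = -3 + \left(8 + U\right) = 5 + U$)
$\left(Z + d{\left(52,-47 \right)}\right) \left(\frac{4583}{3889} - 1160\right) = \left(i \sqrt{4447} + \left(5 - 47\right)\right) \left(\frac{4583}{3889} - 1160\right) = \left(i \sqrt{4447} - 42\right) \left(4583 \cdot \frac{1}{3889} - 1160\right) = \left(-42 + i \sqrt{4447}\right) \left(\frac{4583}{3889} - 1160\right) = \left(-42 + i \sqrt{4447}\right) \left(- \frac{4506657}{3889}\right) = \frac{189279594}{3889} - \frac{4506657 i \sqrt{4447}}{3889}$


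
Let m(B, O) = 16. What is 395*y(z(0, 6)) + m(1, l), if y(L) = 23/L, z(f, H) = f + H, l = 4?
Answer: 9181/6 ≈ 1530.2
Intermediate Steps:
z(f, H) = H + f
395*y(z(0, 6)) + m(1, l) = 395*(23/(6 + 0)) + 16 = 395*(23/6) + 16 = 9085/6 + 16 = 9181/6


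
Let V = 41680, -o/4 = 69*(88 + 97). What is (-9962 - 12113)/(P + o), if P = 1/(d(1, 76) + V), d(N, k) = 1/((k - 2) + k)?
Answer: 27602584415/63845434182 ≈ 0.43233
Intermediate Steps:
o = -51060 (o = -276*(88 + 97) = -276*185 = -4*12765 = -51060)
d(N, k) = 1/(-2 + 2*k) (d(N, k) = 1/((-2 + k) + k) = 1/(-2 + 2*k))
P = 150/6252001 (P = 1/(1/(2*(-1 + 76)) + 41680) = 1/((½)/75 + 41680) = 1/((½)*(1/75) + 41680) = 1/(1/150 + 41680) = 1/(6252001/150) = 150/6252001 ≈ 2.3992e-5)
(-9962 - 12113)/(P + o) = (-9962 - 12113)/(150/6252001 - 51060) = -22075/(-319227170910/6252001) = -22075*(-6252001/319227170910) = 27602584415/63845434182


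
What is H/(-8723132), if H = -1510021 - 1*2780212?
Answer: 4290233/8723132 ≈ 0.49182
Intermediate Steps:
H = -4290233 (H = -1510021 - 2780212 = -4290233)
H/(-8723132) = -4290233/(-8723132) = -4290233*(-1/8723132) = 4290233/8723132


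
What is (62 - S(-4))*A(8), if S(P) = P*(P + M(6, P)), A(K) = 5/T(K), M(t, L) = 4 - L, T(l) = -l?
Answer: -195/4 ≈ -48.750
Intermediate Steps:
A(K) = -5/K (A(K) = 5/((-K)) = 5*(-1/K) = -5/K)
S(P) = 4*P (S(P) = P*(P + (4 - P)) = P*4 = 4*P)
(62 - S(-4))*A(8) = (62 - 4*(-4))*(-5/8) = (62 - 1*(-16))*(-5*1/8) = (62 + 16)*(-5/8) = 78*(-5/8) = -195/4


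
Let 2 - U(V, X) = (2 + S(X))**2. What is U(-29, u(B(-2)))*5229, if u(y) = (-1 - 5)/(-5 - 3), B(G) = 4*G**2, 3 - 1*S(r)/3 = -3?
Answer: -2081142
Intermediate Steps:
S(r) = 18 (S(r) = 9 - 3*(-3) = 9 + 9 = 18)
u(y) = 3/4 (u(y) = -6/(-8) = -6*(-1/8) = 3/4)
U(V, X) = -398 (U(V, X) = 2 - (2 + 18)**2 = 2 - 1*20**2 = 2 - 1*400 = 2 - 400 = -398)
U(-29, u(B(-2)))*5229 = -398*5229 = -2081142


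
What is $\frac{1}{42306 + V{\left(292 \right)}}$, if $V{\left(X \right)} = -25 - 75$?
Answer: $\frac{1}{42206} \approx 2.3693 \cdot 10^{-5}$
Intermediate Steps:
$V{\left(X \right)} = -100$ ($V{\left(X \right)} = -25 - 75 = -100$)
$\frac{1}{42306 + V{\left(292 \right)}} = \frac{1}{42306 - 100} = \frac{1}{42206}$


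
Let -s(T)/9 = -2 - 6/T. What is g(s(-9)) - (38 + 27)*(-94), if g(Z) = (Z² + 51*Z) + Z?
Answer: 6878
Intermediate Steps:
s(T) = 18 + 54/T (s(T) = -9*(-2 - 6/T) = 18 + 54/T)
g(Z) = Z² + 52*Z
g(s(-9)) - (38 + 27)*(-94) = (18 + 54/(-9))*(52 + (18 + 54/(-9))) - (38 + 27)*(-94) = (18 + 54*(-⅑))*(52 + (18 + 54*(-⅑))) - 65*(-94) = (18 - 6)*(52 + (18 - 6)) - 1*(-6110) = 12*(52 + 12) + 6110 = 12*64 + 6110 = 768 + 6110 = 6878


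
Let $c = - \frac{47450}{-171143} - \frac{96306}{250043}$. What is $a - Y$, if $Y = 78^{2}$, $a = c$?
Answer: $- \frac{260357893619924}{42793109149} \approx -6084.1$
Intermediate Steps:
$c = - \frac{4617557408}{42793109149}$ ($c = \left(-47450\right) \left(- \frac{1}{171143}\right) - \frac{96306}{250043} = \frac{47450}{171143} - \frac{96306}{250043} = - \frac{4617557408}{42793109149} \approx -0.1079$)
$a = - \frac{4617557408}{42793109149} \approx -0.1079$
$Y = 6084$
$a - Y = - \frac{4617557408}{42793109149} - 6084 = - \frac{260357893619924}{42793109149}$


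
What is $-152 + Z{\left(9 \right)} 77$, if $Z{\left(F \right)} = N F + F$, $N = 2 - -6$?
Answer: $6085$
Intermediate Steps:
$N = 8$ ($N = 2 + 6 = 8$)
$Z{\left(F \right)} = 9 F$ ($Z{\left(F \right)} = 8 F + F = 9 F$)
$-152 + Z{\left(9 \right)} 77 = -152 + 9 \cdot 9 \cdot 77 = -152 + 81 \cdot 77 = -152 + 6237 = 6085$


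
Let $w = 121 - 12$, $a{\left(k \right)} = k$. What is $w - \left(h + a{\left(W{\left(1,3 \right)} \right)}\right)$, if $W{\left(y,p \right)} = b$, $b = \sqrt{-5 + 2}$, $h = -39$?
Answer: $148 - i \sqrt{3} \approx 148.0 - 1.732 i$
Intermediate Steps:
$b = i \sqrt{3}$ ($b = \sqrt{-3} = i \sqrt{3} \approx 1.732 i$)
$W{\left(y,p \right)} = i \sqrt{3}$
$w = 109$
$w - \left(h + a{\left(W{\left(1,3 \right)} \right)}\right) = 109 - \left(-39 + i \sqrt{3}\right) = 109 + \left(39 - i \sqrt{3}\right) = 148 - i \sqrt{3}$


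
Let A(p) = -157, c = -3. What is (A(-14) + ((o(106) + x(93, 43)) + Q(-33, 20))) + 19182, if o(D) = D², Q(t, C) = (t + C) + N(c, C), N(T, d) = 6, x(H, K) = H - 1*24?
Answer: 30323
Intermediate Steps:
x(H, K) = -24 + H (x(H, K) = H - 24 = -24 + H)
Q(t, C) = 6 + C + t (Q(t, C) = (t + C) + 6 = (C + t) + 6 = 6 + C + t)
(A(-14) + ((o(106) + x(93, 43)) + Q(-33, 20))) + 19182 = (-157 + ((106² + (-24 + 93)) + (6 + 20 - 33))) + 19182 = (-157 + ((11236 + 69) - 7)) + 19182 = (-157 + (11305 - 7)) + 19182 = (-157 + 11298) + 19182 = 11141 + 19182 = 30323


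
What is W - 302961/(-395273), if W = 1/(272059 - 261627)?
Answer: 3160884425/4123487936 ≈ 0.76656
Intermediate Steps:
W = 1/10432 ≈ 9.5859e-5
W - 302961/(-395273) = 1/10432 - 302961/(-395273) = 1/10432 - 302961*(-1)/395273 = 1/10432 - 1*(-302961/395273) = 1/10432 + 302961/395273 = 3160884425/4123487936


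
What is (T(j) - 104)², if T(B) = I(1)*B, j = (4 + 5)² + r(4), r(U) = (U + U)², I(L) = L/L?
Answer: 1681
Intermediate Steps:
I(L) = 1
r(U) = 4*U² (r(U) = (2*U)² = 4*U²)
j = 145 (j = (4 + 5)² + 4*4² = 9² + 4*16 = 81 + 64 = 145)
T(B) = B (T(B) = 1*B = B)
(T(j) - 104)² = (145 - 104)² = 41² = 1681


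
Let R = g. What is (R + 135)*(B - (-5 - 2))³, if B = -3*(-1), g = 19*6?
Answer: 249000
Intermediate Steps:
g = 114
B = 3
R = 114
(R + 135)*(B - (-5 - 2))³ = (114 + 135)*(3 - (-5 - 2))³ = 249*(3 - 1*(-7))³ = 249*(3 + 7)³ = 249*10³ = 249*1000 = 249000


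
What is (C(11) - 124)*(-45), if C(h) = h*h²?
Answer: -54315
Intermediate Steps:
C(h) = h³
(C(11) - 124)*(-45) = (11³ - 124)*(-45) = (1331 - 124)*(-45) = 1207*(-45) = -54315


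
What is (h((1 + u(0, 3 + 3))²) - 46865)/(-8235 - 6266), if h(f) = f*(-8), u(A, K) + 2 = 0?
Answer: 46873/14501 ≈ 3.2324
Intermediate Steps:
u(A, K) = -2 (u(A, K) = -2 + 0 = -2)
h(f) = -8*f
(h((1 + u(0, 3 + 3))²) - 46865)/(-8235 - 6266) = (-8*(1 - 2)² - 46865)/(-8235 - 6266) = (-8*(-1)² - 46865)/(-14501) = (-8*1 - 46865)*(-1/14501) = (-8 - 46865)*(-1/14501) = -46873*(-1/14501) = 46873/14501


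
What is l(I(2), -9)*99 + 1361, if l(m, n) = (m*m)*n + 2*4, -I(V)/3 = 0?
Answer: 2153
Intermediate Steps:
I(V) = 0 (I(V) = -3*0 = 0)
l(m, n) = 8 + n*m² (l(m, n) = m²*n + 8 = n*m² + 8 = 8 + n*m²)
l(I(2), -9)*99 + 1361 = (8 - 9*0²)*99 + 1361 = (8 - 9*0)*99 + 1361 = (8 + 0)*99 + 1361 = 8*99 + 1361 = 792 + 1361 = 2153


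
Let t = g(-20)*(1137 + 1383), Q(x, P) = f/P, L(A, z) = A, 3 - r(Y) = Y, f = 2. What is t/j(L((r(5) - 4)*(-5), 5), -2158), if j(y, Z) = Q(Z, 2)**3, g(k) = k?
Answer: -50400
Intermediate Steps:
r(Y) = 3 - Y
Q(x, P) = 2/P
j(y, Z) = 1 (j(y, Z) = (2/2)**3 = (2*(1/2))**3 = 1**3 = 1)
t = -50400 (t = -20*(1137 + 1383) = -20*2520 = -50400)
t/j(L((r(5) - 4)*(-5), 5), -2158) = -50400/1 = -50400*1 = -50400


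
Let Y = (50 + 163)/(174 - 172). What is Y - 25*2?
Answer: 113/2 ≈ 56.500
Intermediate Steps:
Y = 213/2 ≈ 106.50
Y - 25*2 = 213/2 - 25*2 = 213/2 - 1*50 = 213/2 - 50 = 113/2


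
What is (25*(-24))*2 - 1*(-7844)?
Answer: 6644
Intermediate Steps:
(25*(-24))*2 - 1*(-7844) = -600*2 + 7844 = -1200 + 7844 = 6644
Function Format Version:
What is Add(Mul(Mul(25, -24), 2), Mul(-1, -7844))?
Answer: 6644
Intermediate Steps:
Add(Mul(Mul(25, -24), 2), Mul(-1, -7844)) = Add(Mul(-600, 2), 7844) = Add(-1200, 7844) = 6644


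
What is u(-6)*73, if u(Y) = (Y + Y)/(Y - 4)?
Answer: 438/5 ≈ 87.600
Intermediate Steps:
u(Y) = 2*Y/(-4 + Y) (u(Y) = (2*Y)/(-4 + Y) = 2*Y/(-4 + Y))
u(-6)*73 = (2*(-6)/(-4 - 6))*73 = (2*(-6)/(-10))*73 = (2*(-6)*(-⅒))*73 = (6/5)*73 = 438/5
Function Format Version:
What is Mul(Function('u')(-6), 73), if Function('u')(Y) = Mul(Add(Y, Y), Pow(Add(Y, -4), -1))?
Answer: Rational(438, 5) ≈ 87.600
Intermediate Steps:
Function('u')(Y) = Mul(2, Y, Pow(Add(-4, Y), -1)) (Function('u')(Y) = Mul(Mul(2, Y), Pow(Add(-4, Y), -1)) = Mul(2, Y, Pow(Add(-4, Y), -1)))
Mul(Function('u')(-6), 73) = Mul(Mul(2, -6, Pow(Add(-4, -6), -1)), 73) = Mul(Mul(2, -6, Pow(-10, -1)), 73) = Mul(Mul(2, -6, Rational(-1, 10)), 73) = Mul(Rational(6, 5), 73) = Rational(438, 5)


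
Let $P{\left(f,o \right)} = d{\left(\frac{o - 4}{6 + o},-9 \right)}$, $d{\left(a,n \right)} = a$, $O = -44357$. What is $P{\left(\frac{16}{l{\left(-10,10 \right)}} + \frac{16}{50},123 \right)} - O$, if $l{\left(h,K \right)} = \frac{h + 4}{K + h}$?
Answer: $\frac{5722172}{129} \approx 44358.0$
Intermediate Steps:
$l{\left(h,K \right)} = \frac{4 + h}{K + h}$
$P{\left(f,o \right)} = \frac{-4 + o}{6 + o}$ ($P{\left(f,o \right)} = \frac{o - 4}{6 + o} = \frac{-4 + o}{6 + o}$)
$P{\left(\frac{16}{l{\left(-10,10 \right)}} + \frac{16}{50},123 \right)} - O = \frac{-4 + 123}{6 + 123} - -44357 = \frac{1}{129} \cdot 119 + 44357 = \frac{119}{129} + 44357 = \frac{5722172}{129}$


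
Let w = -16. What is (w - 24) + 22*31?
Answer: 642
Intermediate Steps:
(w - 24) + 22*31 = (-16 - 24) + 22*31 = -40 + 682 = 642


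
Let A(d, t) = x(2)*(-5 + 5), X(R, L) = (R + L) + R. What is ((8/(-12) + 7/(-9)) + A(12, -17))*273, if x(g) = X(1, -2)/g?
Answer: -1183/3 ≈ -394.33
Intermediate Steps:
X(R, L) = L + 2*R (X(R, L) = (L + R) + R = L + 2*R)
x(g) = 0 (x(g) = (-2 + 2*1)/g = (-2 + 2)/g = 0/g = 0)
A(d, t) = 0 (A(d, t) = 0*(-5 + 5) = 0*0 = 0)
((8/(-12) + 7/(-9)) + A(12, -17))*273 = ((8/(-12) + 7/(-9)) + 0)*273 = ((8*(-1/12) + 7*(-⅑)) + 0)*273 = ((-⅔ - 7/9) + 0)*273 = (-13/9 + 0)*273 = -13/9*273 = -1183/3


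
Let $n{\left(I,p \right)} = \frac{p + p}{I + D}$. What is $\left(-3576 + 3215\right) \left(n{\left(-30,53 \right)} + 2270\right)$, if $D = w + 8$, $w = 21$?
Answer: $-781204$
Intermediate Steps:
$D = 29$ ($D = 21 + 8 = 29$)
$n{\left(I,p \right)} = \frac{2 p}{29 + I}$ ($n{\left(I,p \right)} = \frac{p + p}{I + 29} = \frac{2 p}{29 + I}$)
$\left(-3576 + 3215\right) \left(n{\left(-30,53 \right)} + 2270\right) = \left(-3576 + 3215\right) \left(2 \cdot 53 \frac{1}{29 - 30} + 2270\right) = - 361 \left(2 \cdot 53 \frac{1}{-1} + 2270\right) = - 361 \left(2 \cdot 53 \left(-1\right) + 2270\right) = - 361 \left(-106 + 2270\right) = \left(-361\right) 2164 = -781204$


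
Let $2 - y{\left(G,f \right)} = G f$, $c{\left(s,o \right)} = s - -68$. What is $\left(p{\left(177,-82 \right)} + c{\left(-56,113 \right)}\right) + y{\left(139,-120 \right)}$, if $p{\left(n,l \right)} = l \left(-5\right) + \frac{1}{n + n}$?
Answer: $\frac{6054817}{354} \approx 17104.0$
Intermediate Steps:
$c{\left(s,o \right)} = 68 + s$ ($c{\left(s,o \right)} = s + 68 = 68 + s$)
$p{\left(n,l \right)} = \frac{1}{2 n} - 5 l$ ($p{\left(n,l \right)} = - 5 l + \frac{1}{2 n} = \frac{1}{2 n} - 5 l$)
$y{\left(G,f \right)} = 2 - G f$
$\left(p{\left(177,-82 \right)} + c{\left(-56,113 \right)}\right) + y{\left(139,-120 \right)} = \left(\left(\frac{1}{2 \cdot 177} - -410\right) + \left(68 - 56\right)\right) - \left(-2 + 139 \left(-120\right)\right) = \left(\left(\frac{1}{2} \cdot \frac{1}{177} + 410\right) + 12\right) + \left(2 + 16680\right) = \left(\left(\frac{1}{354} + 410\right) + 12\right) + 16682 = \left(\frac{145141}{354} + 12\right) + 16682 = \frac{149389}{354} + 16682 = \frac{6054817}{354}$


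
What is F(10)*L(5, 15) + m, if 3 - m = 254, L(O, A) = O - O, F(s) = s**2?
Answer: -251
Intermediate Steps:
L(O, A) = 0
m = -251 (m = 3 - 1*254 = 3 - 254 = -251)
F(10)*L(5, 15) + m = 10**2*0 - 251 = 100*0 - 251 = 0 - 251 = -251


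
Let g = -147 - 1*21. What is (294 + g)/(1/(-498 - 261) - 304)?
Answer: -95634/230737 ≈ -0.41447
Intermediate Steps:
g = -168 (g = -147 - 21 = -168)
(294 + g)/(1/(-498 - 261) - 304) = (294 - 168)/(1/(-498 - 261) - 304) = 126/(1/(-759) - 304) = 126/(-1/759 - 304) = 126/(-230737/759) = 126*(-759/230737) = -95634/230737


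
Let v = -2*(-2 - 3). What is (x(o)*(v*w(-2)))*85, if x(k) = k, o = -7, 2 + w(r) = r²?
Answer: -11900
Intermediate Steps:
w(r) = -2 + r²
v = 10 (v = -2*(-5) = 10)
(x(o)*(v*w(-2)))*85 = -70*(-2 + (-2)²)*85 = -70*(-2 + 4)*85 = -70*2*85 = -7*20*85 = -140*85 = -11900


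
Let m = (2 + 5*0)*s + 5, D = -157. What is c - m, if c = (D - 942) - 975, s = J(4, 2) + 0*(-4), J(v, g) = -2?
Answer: -2075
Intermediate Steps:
s = -2 (s = -2 + 0*(-4) = -2 + 0 = -2)
c = -2074 (c = (-157 - 942) - 975 = -1099 - 975 = -2074)
m = 1 (m = (2 + 5*0)*(-2) + 5 = (2 + 0)*(-2) + 5 = 2*(-2) + 5 = -4 + 5 = 1)
c - m = -2074 - 1*1 = -2074 - 1 = -2075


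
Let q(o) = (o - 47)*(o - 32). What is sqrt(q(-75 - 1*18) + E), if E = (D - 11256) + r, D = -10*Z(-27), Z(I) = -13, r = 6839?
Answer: sqrt(13213) ≈ 114.95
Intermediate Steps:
D = 130 (D = -10*(-13) = 130)
q(o) = (-47 + o)*(-32 + o)
E = -4287 (E = (130 - 11256) + 6839 = -11126 + 6839 = -4287)
sqrt(q(-75 - 1*18) + E) = sqrt((1504 + (-75 - 1*18)**2 - 79*(-75 - 1*18)) - 4287) = sqrt((1504 + (-75 - 18)**2 - 79*(-75 - 18)) - 4287) = sqrt((1504 + (-93)**2 - 79*(-93)) - 4287) = sqrt((1504 + 8649 + 7347) - 4287) = sqrt(17500 - 4287) = sqrt(13213)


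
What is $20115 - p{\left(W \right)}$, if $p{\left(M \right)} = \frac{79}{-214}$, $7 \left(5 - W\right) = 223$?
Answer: $\frac{4304689}{214} \approx 20115.0$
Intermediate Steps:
$W = - \frac{188}{7}$ ($W = 5 - \frac{223}{7} = - \frac{188}{7} \approx -26.857$)
$p{\left(M \right)} = - \frac{79}{214}$ ($p{\left(M \right)} = 79 \left(- \frac{1}{214}\right) = - \frac{79}{214}$)
$20115 - p{\left(W \right)} = 20115 - - \frac{79}{214} = 20115 + \frac{79}{214} = \frac{4304689}{214}$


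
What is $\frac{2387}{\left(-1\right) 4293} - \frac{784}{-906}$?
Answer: $\frac{200515}{648243} \approx 0.30932$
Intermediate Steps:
$\frac{2387}{\left(-1\right) 4293} - \frac{784}{-906} = \frac{2387}{-4293} - - \frac{392}{453} = 2387 \left(- \frac{1}{4293}\right) + \frac{392}{453} = - \frac{2387}{4293} + \frac{392}{453} = \frac{200515}{648243}$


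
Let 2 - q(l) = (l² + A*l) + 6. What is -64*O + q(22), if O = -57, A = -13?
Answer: 3446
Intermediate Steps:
q(l) = -4 - l² + 13*l (q(l) = 2 - ((l² - 13*l) + 6) = 2 - (6 + l² - 13*l) = 2 + (-6 - l² + 13*l) = -4 - l² + 13*l)
-64*O + q(22) = -64*(-57) + (-4 - 1*22² + 13*22) = 3648 + (-4 - 1*484 + 286) = 3648 + (-4 - 484 + 286) = 3648 - 202 = 3446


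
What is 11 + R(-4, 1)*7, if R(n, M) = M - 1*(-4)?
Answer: 46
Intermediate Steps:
R(n, M) = 4 + M (R(n, M) = M + 4 = 4 + M)
11 + R(-4, 1)*7 = 11 + (4 + 1)*7 = 11 + 5*7 = 11 + 35 = 46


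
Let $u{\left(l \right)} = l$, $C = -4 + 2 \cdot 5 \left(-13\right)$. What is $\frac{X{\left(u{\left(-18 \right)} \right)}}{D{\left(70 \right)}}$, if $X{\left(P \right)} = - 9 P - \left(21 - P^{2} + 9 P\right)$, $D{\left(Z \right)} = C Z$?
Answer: $- \frac{627}{9380} \approx -0.066844$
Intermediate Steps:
$C = -134$ ($C = -4 + 10 \left(-13\right) = -4 - 130 = -134$)
$D{\left(Z \right)} = - 134 Z$
$X{\left(P \right)} = -21 + P^{2} - 18 P$ ($X{\left(P \right)} = - 9 P - \left(21 - P^{2} + 9 P\right) = -21 + P^{2} - 18 P$)
$\frac{X{\left(u{\left(-18 \right)} \right)}}{D{\left(70 \right)}} = \frac{-21 + \left(-18\right)^{2} - -324}{\left(-134\right) 70} = \frac{-21 + 324 + 324}{-9380} = 627 \left(- \frac{1}{9380}\right) = - \frac{627}{9380}$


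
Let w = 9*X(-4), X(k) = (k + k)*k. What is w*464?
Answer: 133632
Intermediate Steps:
X(k) = 2*k² (X(k) = (2*k)*k = 2*k²)
w = 288 (w = 9*(2*(-4)²) = 9*(2*16) = 9*32 = 288)
w*464 = 288*464 = 133632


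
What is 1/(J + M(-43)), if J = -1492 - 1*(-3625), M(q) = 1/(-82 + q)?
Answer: 125/266624 ≈ 0.00046882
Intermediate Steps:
J = 2133 (J = -1492 + 3625 = 2133)
1/(J + M(-43)) = 1/(2133 + 1/(-82 - 43)) = 1/(2133 + 1/(-125)) = 1/(2133 - 1/125) = 1/(266624/125) = 125/266624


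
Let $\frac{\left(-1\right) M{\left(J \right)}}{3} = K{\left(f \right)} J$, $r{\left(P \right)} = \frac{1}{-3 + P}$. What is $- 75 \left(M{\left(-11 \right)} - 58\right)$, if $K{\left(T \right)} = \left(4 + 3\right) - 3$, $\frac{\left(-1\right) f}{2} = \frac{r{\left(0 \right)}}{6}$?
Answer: $-5550$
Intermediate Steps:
$f = \frac{1}{9}$ ($f = - 2 \frac{1}{\left(-3 + 0\right) 6} = - 2 \frac{1}{-3} \cdot \frac{1}{6} = - 2 \left(\left(- \frac{1}{3}\right) \frac{1}{6}\right) = \left(-2\right) \left(- \frac{1}{18}\right) = \frac{1}{9} \approx 0.11111$)
$K{\left(T \right)} = 4$ ($K{\left(T \right)} = 7 - 3 = 4$)
$M{\left(J \right)} = - 12 J$ ($M{\left(J \right)} = - 3 \cdot 4 J = - 12 J$)
$- 75 \left(M{\left(-11 \right)} - 58\right) = - 75 \left(\left(-12\right) \left(-11\right) - 58\right) = - 75 \left(132 - 58\right) = \left(-75\right) 74 = -5550$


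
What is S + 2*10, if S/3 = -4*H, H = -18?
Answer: 236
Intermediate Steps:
S = 216 (S = 3*(-4*(-18)) = 3*72 = 216)
S + 2*10 = 216 + 2*10 = 216 + 20 = 236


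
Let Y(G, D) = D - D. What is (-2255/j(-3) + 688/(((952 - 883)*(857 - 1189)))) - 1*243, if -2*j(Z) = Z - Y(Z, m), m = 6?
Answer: -10001423/5727 ≈ -1746.4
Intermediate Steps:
Y(G, D) = 0
j(Z) = -Z/2 (j(Z) = -(Z - 1*0)/2 = -(Z + 0)/2 = -Z/2)
(-2255/j(-3) + 688/(((952 - 883)*(857 - 1189)))) - 1*243 = (-2255/((-½*(-3))) + 688/(((952 - 883)*(857 - 1189)))) - 1*243 = (-2255/3/2 + 688/((69*(-332)))) - 243 = (-2255*⅔ + 688/(-22908)) - 243 = (-4510/3 + 688*(-1/22908)) - 243 = (-4510/3 - 172/5727) - 243 = -8609762/5727 - 243 = -10001423/5727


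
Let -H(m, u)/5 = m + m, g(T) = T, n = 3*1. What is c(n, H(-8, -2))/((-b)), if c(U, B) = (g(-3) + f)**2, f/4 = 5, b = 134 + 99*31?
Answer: -289/3203 ≈ -0.090228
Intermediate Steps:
n = 3
b = 3203 (b = 134 + 3069 = 3203)
f = 20 (f = 4*5 = 20)
H(m, u) = -10*m (H(m, u) = -5*(m + m) = -10*m)
c(U, B) = 289 (c(U, B) = (-3 + 20)**2 = 17**2 = 289)
c(n, H(-8, -2))/((-b)) = 289/((-1*3203)) = 289/(-3203) = 289*(-1/3203) = -289/3203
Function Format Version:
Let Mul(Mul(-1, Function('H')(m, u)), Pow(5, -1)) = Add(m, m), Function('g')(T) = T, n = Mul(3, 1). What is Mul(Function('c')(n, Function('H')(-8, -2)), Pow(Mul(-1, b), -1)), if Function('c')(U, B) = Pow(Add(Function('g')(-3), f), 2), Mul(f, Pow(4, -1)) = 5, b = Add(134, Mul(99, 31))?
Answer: Rational(-289, 3203) ≈ -0.090228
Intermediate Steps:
n = 3
b = 3203 (b = Add(134, 3069) = 3203)
f = 20 (f = Mul(4, 5) = 20)
Function('H')(m, u) = Mul(-10, m) (Function('H')(m, u) = Mul(-5, Add(m, m)) = Mul(-5, Mul(2, m)) = Mul(-10, m))
Function('c')(U, B) = 289 (Function('c')(U, B) = Pow(Add(-3, 20), 2) = Pow(17, 2) = 289)
Mul(Function('c')(n, Function('H')(-8, -2)), Pow(Mul(-1, b), -1)) = Mul(289, Pow(Mul(-1, 3203), -1)) = Mul(289, Pow(-3203, -1)) = Mul(289, Rational(-1, 3203)) = Rational(-289, 3203)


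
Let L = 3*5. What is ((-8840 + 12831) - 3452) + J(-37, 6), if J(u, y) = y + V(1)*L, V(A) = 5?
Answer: 620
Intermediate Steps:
L = 15
J(u, y) = 75 + y (J(u, y) = y + 5*15 = y + 75 = 75 + y)
((-8840 + 12831) - 3452) + J(-37, 6) = ((-8840 + 12831) - 3452) + (75 + 6) = (3991 - 3452) + 81 = 539 + 81 = 620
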